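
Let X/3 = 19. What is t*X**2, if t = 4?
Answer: 12996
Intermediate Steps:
X = 57 (X = 3*19 = 57)
t*X**2 = 4*57**2 = 4*3249 = 12996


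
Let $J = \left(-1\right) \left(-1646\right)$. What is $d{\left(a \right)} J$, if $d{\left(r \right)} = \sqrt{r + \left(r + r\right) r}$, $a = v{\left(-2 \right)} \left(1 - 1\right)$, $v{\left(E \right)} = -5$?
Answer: $0$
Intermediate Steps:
$a = 0$ ($a = - 5 \left(1 - 1\right) = \left(-5\right) 0 = 0$)
$J = 1646$
$d{\left(r \right)} = \sqrt{r + 2 r^{2}}$ ($d{\left(r \right)} = \sqrt{r + 2 r r} = \sqrt{r + 2 r^{2}}$)
$d{\left(a \right)} J = \sqrt{0 \left(1 + 2 \cdot 0\right)} 1646 = \sqrt{0 \left(1 + 0\right)} 1646 = \sqrt{0 \cdot 1} \cdot 1646 = \sqrt{0} \cdot 1646 = 0 \cdot 1646 = 0$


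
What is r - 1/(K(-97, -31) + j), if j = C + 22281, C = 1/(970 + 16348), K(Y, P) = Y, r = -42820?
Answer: -16450695223978/384182513 ≈ -42820.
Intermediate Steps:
C = 1/17318 ≈ 5.7743e-5
j = 385862359/17318 (j = 1/17318 + 22281 = 385862359/17318 ≈ 22281.)
r - 1/(K(-97, -31) + j) = -42820 - 1/(-97 + 385862359/17318) = -42820 - 1/384182513/17318 = -42820 - 1*17318/384182513 = -42820 - 17318/384182513 = -16450695223978/384182513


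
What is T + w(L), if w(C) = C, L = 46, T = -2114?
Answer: -2068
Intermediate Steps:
T + w(L) = -2114 + 46 = -2068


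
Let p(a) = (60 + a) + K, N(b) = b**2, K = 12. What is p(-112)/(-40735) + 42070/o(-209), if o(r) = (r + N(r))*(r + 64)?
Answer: -29231677/5135412568 ≈ -0.0056922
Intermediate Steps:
p(a) = 72 + a (p(a) = (60 + a) + 12 = 72 + a)
o(r) = (64 + r)*(r + r**2) (o(r) = (r + r**2)*(r + 64) = (r + r**2)*(64 + r) = (64 + r)*(r + r**2))
p(-112)/(-40735) + 42070/o(-209) = (72 - 112)/(-40735) + 42070/((-209*(64 + (-209)**2 + 65*(-209)))) = -40*(-1/40735) + 42070/((-209*(64 + 43681 - 13585))) = 8/8147 + 42070/((-209*30160)) = 8/8147 + 42070/(-6303440) = 8/8147 + 42070*(-1/6303440) = 8/8147 - 4207/630344 = -29231677/5135412568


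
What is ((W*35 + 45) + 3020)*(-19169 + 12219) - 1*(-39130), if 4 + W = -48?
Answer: -8613620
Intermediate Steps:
W = -52 (W = -4 - 48 = -52)
((W*35 + 45) + 3020)*(-19169 + 12219) - 1*(-39130) = ((-52*35 + 45) + 3020)*(-19169 + 12219) - 1*(-39130) = ((-1820 + 45) + 3020)*(-6950) + 39130 = (-1775 + 3020)*(-6950) + 39130 = 1245*(-6950) + 39130 = -8652750 + 39130 = -8613620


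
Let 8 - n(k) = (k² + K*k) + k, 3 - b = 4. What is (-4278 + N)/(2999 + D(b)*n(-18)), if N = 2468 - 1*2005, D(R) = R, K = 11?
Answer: -3815/3099 ≈ -1.2310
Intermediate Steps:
b = -1 (b = 3 - 1*4 = 3 - 4 = -1)
n(k) = 8 - k² - 12*k (n(k) = 8 - ((k² + 11*k) + k) = 8 - (k² + 12*k) = 8 + (-k² - 12*k) = 8 - k² - 12*k)
N = 463 (N = 2468 - 2005 = 463)
(-4278 + N)/(2999 + D(b)*n(-18)) = (-4278 + 463)/(2999 - (8 - 1*(-18)² - 12*(-18))) = -3815/(2999 - (8 - 1*324 + 216)) = -3815/(2999 - (8 - 324 + 216)) = -3815/(2999 - 1*(-100)) = -3815/(2999 + 100) = -3815/3099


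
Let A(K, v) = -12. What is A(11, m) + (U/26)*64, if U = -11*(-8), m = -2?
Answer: 2660/13 ≈ 204.62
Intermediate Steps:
U = 88
A(11, m) + (U/26)*64 = -12 + (88/26)*64 = -12 + (88*(1/26))*64 = -12 + (44/13)*64 = -12 + 2816/13 = 2660/13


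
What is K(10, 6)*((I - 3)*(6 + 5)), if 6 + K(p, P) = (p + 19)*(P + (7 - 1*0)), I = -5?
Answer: -32648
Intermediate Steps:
K(p, P) = -6 + (7 + P)*(19 + p) (K(p, P) = -6 + (p + 19)*(P + (7 - 1*0)) = -6 + (19 + p)*(P + (7 + 0)) = -6 + (19 + p)*(P + 7) = -6 + (19 + p)*(7 + P) = -6 + (7 + P)*(19 + p))
K(10, 6)*((I - 3)*(6 + 5)) = (127 + 7*10 + 19*6 + 6*10)*((-5 - 3)*(6 + 5)) = (127 + 70 + 114 + 60)*(-8*11) = 371*(-88) = -32648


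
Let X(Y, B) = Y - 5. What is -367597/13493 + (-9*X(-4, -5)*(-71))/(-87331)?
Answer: -32025015364/1178357183 ≈ -27.178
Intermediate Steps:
X(Y, B) = -5 + Y
-367597/13493 + (-9*X(-4, -5)*(-71))/(-87331) = -367597/13493 + (-9*(-5 - 4)*(-71))/(-87331) = -367597*1/13493 + (-9*(-9)*(-71))*(-1/87331) = -367597/13493 + (81*(-71))*(-1/87331) = -367597/13493 - 5751*(-1/87331) = -367597/13493 + 5751/87331 = -32025015364/1178357183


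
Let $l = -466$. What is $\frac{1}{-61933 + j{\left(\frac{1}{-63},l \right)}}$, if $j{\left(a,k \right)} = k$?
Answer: $- \frac{1}{62399} \approx -1.6026 \cdot 10^{-5}$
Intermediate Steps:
$\frac{1}{-61933 + j{\left(\frac{1}{-63},l \right)}} = \frac{1}{-61933 - 466} = \frac{1}{-62399} = - \frac{1}{62399}$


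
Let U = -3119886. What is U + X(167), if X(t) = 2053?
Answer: -3117833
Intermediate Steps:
U + X(167) = -3119886 + 2053 = -3117833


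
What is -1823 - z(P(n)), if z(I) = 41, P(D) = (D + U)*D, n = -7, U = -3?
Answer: -1864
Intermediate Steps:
P(D) = D*(-3 + D) (P(D) = (D - 3)*D = (-3 + D)*D = D*(-3 + D))
-1823 - z(P(n)) = -1823 - 1*41 = -1823 - 41 = -1864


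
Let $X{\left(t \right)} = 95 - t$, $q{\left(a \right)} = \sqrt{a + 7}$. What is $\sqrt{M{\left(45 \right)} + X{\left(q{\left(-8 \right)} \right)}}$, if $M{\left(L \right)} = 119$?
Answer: $\sqrt{214 - i} \approx 14.629 - 0.03418 i$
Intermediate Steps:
$q{\left(a \right)} = \sqrt{7 + a}$
$\sqrt{M{\left(45 \right)} + X{\left(q{\left(-8 \right)} \right)}} = \sqrt{119 + \left(95 - \sqrt{7 - 8}\right)} = \sqrt{119 + \left(95 - \sqrt{-1}\right)} = \sqrt{119 + \left(95 - i\right)} = \sqrt{214 - i}$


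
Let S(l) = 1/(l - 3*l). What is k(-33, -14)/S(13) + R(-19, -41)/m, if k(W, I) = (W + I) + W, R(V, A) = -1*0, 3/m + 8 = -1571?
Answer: 2080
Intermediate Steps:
S(l) = -1/(2*l) (S(l) = 1/(-2*l) = -1/(2*l))
m = -3/1579 (m = 3/(-8 - 1571) = 3/(-1579) = 3*(-1/1579) = -3/1579 ≈ -0.0018999)
R(V, A) = 0
k(W, I) = I + 2*W (k(W, I) = (I + W) + W = I + 2*W)
k(-33, -14)/S(13) + R(-19, -41)/m = (-14 + 2*(-33))/((-½/13)) + 0/(-3/1579) = (-14 - 66)/((-½*1/13)) + 0*(-1579/3) = -80/(-1/26) + 0 = -80*(-26) + 0 = 2080 + 0 = 2080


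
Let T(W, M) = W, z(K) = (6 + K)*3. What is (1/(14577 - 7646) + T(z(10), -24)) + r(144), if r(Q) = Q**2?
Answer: 144053905/6931 ≈ 20784.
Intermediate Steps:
z(K) = 18 + 3*K
(1/(14577 - 7646) + T(z(10), -24)) + r(144) = (1/(14577 - 7646) + (18 + 3*10)) + 144**2 = (1/6931 + (18 + 30)) + 20736 = (1/6931 + 48) + 20736 = 332689/6931 + 20736 = 144053905/6931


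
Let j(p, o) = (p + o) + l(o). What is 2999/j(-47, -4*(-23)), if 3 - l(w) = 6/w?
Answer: 137954/2205 ≈ 62.564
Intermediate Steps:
l(w) = 3 - 6/w
j(p, o) = 3 + o + p - 6/o (j(p, o) = (p + o) + (3 - 6/o) = (o + p) + (3 - 6/o) = 3 + o + p - 6/o)
2999/j(-47, -4*(-23)) = 2999/(3 - 4*(-23) - 47 - 6/((-4*(-23)))) = 2999/(3 + 92 - 47 - 6/92) = 2999/(3 + 92 - 47 - 6*1/92) = 2999/(3 + 92 - 47 - 3/46) = 2999/(2205/46) = 2999*(46/2205) = 137954/2205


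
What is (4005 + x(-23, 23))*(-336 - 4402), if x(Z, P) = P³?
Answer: -76622936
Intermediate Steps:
(4005 + x(-23, 23))*(-336 - 4402) = (4005 + 23³)*(-336 - 4402) = (4005 + 12167)*(-4738) = 16172*(-4738) = -76622936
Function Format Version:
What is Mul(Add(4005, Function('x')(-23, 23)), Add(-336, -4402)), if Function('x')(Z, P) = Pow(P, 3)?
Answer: -76622936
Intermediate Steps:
Mul(Add(4005, Function('x')(-23, 23)), Add(-336, -4402)) = Mul(Add(4005, Pow(23, 3)), Add(-336, -4402)) = Mul(Add(4005, 12167), -4738) = Mul(16172, -4738) = -76622936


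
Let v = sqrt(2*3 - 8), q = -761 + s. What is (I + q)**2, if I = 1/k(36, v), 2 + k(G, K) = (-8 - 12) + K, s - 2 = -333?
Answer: (52470600*sqrt(2) + 574815697*I)/(2*(22*sqrt(2) + 241*I)) ≈ 1.1926e+6 + 6.3555*I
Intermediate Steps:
s = -331 (s = 2 - 333 = -331)
q = -1092 (q = -761 - 331 = -1092)
v = I*sqrt(2) (v = sqrt(6 - 8) = sqrt(-2) = I*sqrt(2) ≈ 1.4142*I)
k(G, K) = -22 + K (k(G, K) = -2 + ((-8 - 12) + K) = -2 + (-20 + K) = -22 + K)
I = 1/(-22 + I*sqrt(2)) ≈ -0.045267 - 0.0029099*I
(I + q)**2 = ((-11/243 - I*sqrt(2)/486) - 1092)**2 = (-265367/243 - I*sqrt(2)/486)**2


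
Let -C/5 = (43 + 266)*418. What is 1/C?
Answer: -1/645810 ≈ -1.5484e-6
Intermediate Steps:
C = -645810 (C = -5*(43 + 266)*418 = -1545*418 = -5*129162 = -645810)
1/C = 1/(-645810) = -1/645810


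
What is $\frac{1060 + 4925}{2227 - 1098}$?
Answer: $\frac{5985}{1129} \approx 5.3011$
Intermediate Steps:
$\frac{1060 + 4925}{2227 - 1098} = \frac{5985}{1129}$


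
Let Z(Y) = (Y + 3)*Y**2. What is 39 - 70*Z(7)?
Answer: -34261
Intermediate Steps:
Z(Y) = Y**2*(3 + Y) (Z(Y) = (3 + Y)*Y**2 = Y**2*(3 + Y))
39 - 70*Z(7) = 39 - 70*7**2*(3 + 7) = 39 - 3430*10 = 39 - 70*490 = 39 - 34300 = -34261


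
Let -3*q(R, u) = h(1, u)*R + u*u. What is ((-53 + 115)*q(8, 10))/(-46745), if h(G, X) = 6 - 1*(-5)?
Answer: 11656/140235 ≈ 0.083118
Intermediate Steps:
h(G, X) = 11 (h(G, X) = 6 + 5 = 11)
q(R, u) = -11*R/3 - u**2/3 (q(R, u) = -(11*R + u*u)/3 = -(11*R + u**2)/3 = -(u**2 + 11*R)/3 = -11*R/3 - u**2/3)
((-53 + 115)*q(8, 10))/(-46745) = ((-53 + 115)*(-11/3*8 - 1/3*10**2))/(-46745) = (62*(-88/3 - 1/3*100))*(-1/46745) = (62*(-88/3 - 100/3))*(-1/46745) = (62*(-188/3))*(-1/46745) = -11656/3*(-1/46745) = 11656/140235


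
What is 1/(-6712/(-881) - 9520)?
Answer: -881/8380408 ≈ -0.00010513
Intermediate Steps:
1/(-6712/(-881) - 9520) = 1/(-6712*(-1/881) - 9520) = 1/(6712/881 - 9520) = 1/(-8380408/881) = -881/8380408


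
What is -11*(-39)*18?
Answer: 7722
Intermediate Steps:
-11*(-39)*18 = 429*18 = 7722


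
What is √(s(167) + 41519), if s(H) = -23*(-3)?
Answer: 2*√10397 ≈ 203.93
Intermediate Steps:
s(H) = 69
√(s(167) + 41519) = √(69 + 41519) = √41588 = 2*√10397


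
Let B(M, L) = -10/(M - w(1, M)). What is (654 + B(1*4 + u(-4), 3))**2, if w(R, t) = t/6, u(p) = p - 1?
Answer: 443556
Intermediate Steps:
u(p) = -1 + p
w(R, t) = t/6 (w(R, t) = t*(1/6) = t/6)
B(M, L) = -12/M (B(M, L) = -10/(M - M/6) = -10*6/(5*M) = -12/M)
(654 + B(1*4 + u(-4), 3))**2 = (654 - 12/(1*4 + (-1 - 4)))**2 = (654 - 12/(4 - 5))**2 = (654 - 12/(-1))**2 = (654 - 12*(-1))**2 = (654 + 12)**2 = 666**2 = 443556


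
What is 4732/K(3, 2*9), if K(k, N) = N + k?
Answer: 676/3 ≈ 225.33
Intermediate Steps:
4732/K(3, 2*9) = 4732/(2*9 + 3) = 4732/(18 + 3) = 4732/21 = 4732*(1/21) = 676/3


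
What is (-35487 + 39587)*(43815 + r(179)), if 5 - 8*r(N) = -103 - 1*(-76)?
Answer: 179657900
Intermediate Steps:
r(N) = 4 (r(N) = 5/8 - (-103 - 1*(-76))/8 = 5/8 - (-103 + 76)/8 = 5/8 - ⅛*(-27) = 5/8 + 27/8 = 4)
(-35487 + 39587)*(43815 + r(179)) = (-35487 + 39587)*(43815 + 4) = 4100*43819 = 179657900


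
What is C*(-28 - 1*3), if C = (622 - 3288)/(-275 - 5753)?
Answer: -41323/3014 ≈ -13.710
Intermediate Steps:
C = 1333/3014 (C = -2666/(-6028) = -2666*(-1/6028) = 1333/3014 ≈ 0.44227)
C*(-28 - 1*3) = 1333*(-28 - 1*3)/3014 = 1333*(-28 - 3)/3014 = (1333/3014)*(-31) = -41323/3014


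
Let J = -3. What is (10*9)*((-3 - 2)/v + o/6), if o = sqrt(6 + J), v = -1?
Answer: 450 + 15*sqrt(3) ≈ 475.98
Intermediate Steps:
o = sqrt(3) (o = sqrt(6 - 3) = sqrt(3) ≈ 1.7320)
(10*9)*((-3 - 2)/v + o/6) = (10*9)*((-3 - 2)/(-1) + sqrt(3)/6) = 90*(-5*(-1) + sqrt(3)*(1/6)) = 90*(5 + sqrt(3)/6) = 450 + 15*sqrt(3)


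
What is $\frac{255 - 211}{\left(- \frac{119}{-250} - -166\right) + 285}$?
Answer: $\frac{11000}{112869} \approx 0.097458$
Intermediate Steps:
$\frac{255 - 211}{\left(- \frac{119}{-250} - -166\right) + 285} = \frac{44}{\left(\left(-119\right) \left(- \frac{1}{250}\right) + 166\right) + 285} = \frac{44}{\left(\frac{119}{250} + 166\right) + 285} = \frac{44}{\frac{41619}{250} + 285} = \frac{44}{\frac{112869}{250}} = 44 \cdot \frac{250}{112869} = \frac{11000}{112869}$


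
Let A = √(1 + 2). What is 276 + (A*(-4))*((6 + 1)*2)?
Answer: 276 - 56*√3 ≈ 179.01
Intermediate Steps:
A = √3 ≈ 1.7320
276 + (A*(-4))*((6 + 1)*2) = 276 + (√3*(-4))*((6 + 1)*2) = 276 + (-4*√3)*(7*2) = 276 - 4*√3*14 = 276 - 56*√3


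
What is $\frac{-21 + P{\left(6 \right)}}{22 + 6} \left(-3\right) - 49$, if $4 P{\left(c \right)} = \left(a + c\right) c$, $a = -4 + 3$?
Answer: $- \frac{2663}{56} \approx -47.554$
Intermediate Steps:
$a = -1$
$P{\left(c \right)} = \frac{c \left(-1 + c\right)}{4}$ ($P{\left(c \right)} = \frac{\left(-1 + c\right) c}{4} = \frac{c \left(-1 + c\right)}{4}$)
$\frac{-21 + P{\left(6 \right)}}{22 + 6} \left(-3\right) - 49 = \frac{-21 + \frac{1}{4} \cdot 6 \left(-1 + 6\right)}{22 + 6} \left(-3\right) - 49 = \frac{-21 + \frac{1}{4} \cdot 6 \cdot 5}{28} \left(-3\right) - 49 = \left(-21 + \frac{15}{2}\right) \frac{1}{28} \left(-3\right) - 49 = \left(- \frac{27}{2}\right) \frac{1}{28} \left(-3\right) - 49 = \left(- \frac{27}{56}\right) \left(-3\right) - 49 = \frac{81}{56} - 49 = - \frac{2663}{56}$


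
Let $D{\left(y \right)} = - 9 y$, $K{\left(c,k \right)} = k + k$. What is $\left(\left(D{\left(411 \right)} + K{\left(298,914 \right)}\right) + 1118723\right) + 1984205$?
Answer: $3101057$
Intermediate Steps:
$K{\left(c,k \right)} = 2 k$
$\left(\left(D{\left(411 \right)} + K{\left(298,914 \right)}\right) + 1118723\right) + 1984205 = \left(\left(\left(-9\right) 411 + 2 \cdot 914\right) + 1118723\right) + 1984205 = \left(\left(-3699 + 1828\right) + 1118723\right) + 1984205 = \left(-1871 + 1118723\right) + 1984205 = 1116852 + 1984205 = 3101057$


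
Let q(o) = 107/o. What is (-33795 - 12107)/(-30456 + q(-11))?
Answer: 504922/335123 ≈ 1.5067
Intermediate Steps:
(-33795 - 12107)/(-30456 + q(-11)) = (-33795 - 12107)/(-30456 + 107/(-11)) = -45902/(-30456 + 107*(-1/11)) = -45902/(-30456 - 107/11) = -45902/(-335123/11) = -45902*(-11/335123) = 504922/335123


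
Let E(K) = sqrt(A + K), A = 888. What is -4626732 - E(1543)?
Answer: -4626732 - sqrt(2431) ≈ -4.6268e+6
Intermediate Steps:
E(K) = sqrt(888 + K)
-4626732 - E(1543) = -4626732 - sqrt(888 + 1543) = -4626732 - sqrt(2431)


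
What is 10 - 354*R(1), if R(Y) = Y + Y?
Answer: -698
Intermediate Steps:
R(Y) = 2*Y
10 - 354*R(1) = 10 - 708 = -698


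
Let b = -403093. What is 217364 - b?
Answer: 620457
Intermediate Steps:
217364 - b = 217364 - 1*(-403093) = 217364 + 403093 = 620457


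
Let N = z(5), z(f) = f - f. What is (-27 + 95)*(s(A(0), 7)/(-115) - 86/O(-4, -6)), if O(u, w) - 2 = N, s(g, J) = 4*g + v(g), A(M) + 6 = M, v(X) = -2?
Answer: -334492/115 ≈ -2908.6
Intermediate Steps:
A(M) = -6 + M
s(g, J) = -2 + 4*g (s(g, J) = 4*g - 2 = -2 + 4*g)
z(f) = 0
N = 0
O(u, w) = 2 (O(u, w) = 2 + 0 = 2)
(-27 + 95)*(s(A(0), 7)/(-115) - 86/O(-4, -6)) = (-27 + 95)*((-2 + 4*(-6 + 0))/(-115) - 86/2) = 68*((-2 + 4*(-6))*(-1/115) - 86*1/2) = 68*((-2 - 24)*(-1/115) - 43) = 68*(-26*(-1/115) - 43) = 68*(26/115 - 43) = 68*(-4919/115) = -334492/115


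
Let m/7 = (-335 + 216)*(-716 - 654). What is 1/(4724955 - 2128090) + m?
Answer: 2963568306651/2596865 ≈ 1.1412e+6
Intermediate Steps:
m = 1141210 (m = 7*((-335 + 216)*(-716 - 654)) = 7*(-119*(-1370)) = 7*163030 = 1141210)
1/(4724955 - 2128090) + m = 1/(4724955 - 2128090) + 1141210 = 1/2596865 + 1141210 = 2963568306651/2596865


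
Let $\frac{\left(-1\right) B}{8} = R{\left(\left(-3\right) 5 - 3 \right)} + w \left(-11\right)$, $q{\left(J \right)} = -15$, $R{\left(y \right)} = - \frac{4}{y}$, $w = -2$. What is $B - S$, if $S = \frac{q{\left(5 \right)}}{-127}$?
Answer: $- \frac{203335}{1143} \approx -177.9$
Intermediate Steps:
$S = \frac{15}{127}$ ($S = - \frac{15}{-127} = \left(-15\right) \left(- \frac{1}{127}\right) = \frac{15}{127} \approx 0.11811$)
$B = - \frac{1600}{9}$ ($B = - 8 \left(- \frac{4}{\left(-3\right) 5 - 3} - -22\right) = - 8 \left(- \frac{4}{-15 - 3} + 22\right) = - 8 \left(- \frac{4}{-18} + 22\right) = - 8 \left(\left(-4\right) \left(- \frac{1}{18}\right) + 22\right) = - 8 \left(\frac{2}{9} + 22\right) = \left(-8\right) \frac{200}{9} = - \frac{1600}{9} \approx -177.78$)
$B - S = - \frac{1600}{9} - \frac{15}{127} = - \frac{203335}{1143}$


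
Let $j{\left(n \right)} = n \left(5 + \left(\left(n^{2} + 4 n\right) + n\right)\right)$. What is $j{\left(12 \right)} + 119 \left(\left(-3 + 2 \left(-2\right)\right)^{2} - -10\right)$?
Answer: $9529$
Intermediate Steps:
$j{\left(n \right)} = n \left(5 + n^{2} + 5 n\right)$ ($j{\left(n \right)} = n \left(5 + \left(n^{2} + 5 n\right)\right) = n \left(5 + n^{2} + 5 n\right)$)
$j{\left(12 \right)} + 119 \left(\left(-3 + 2 \left(-2\right)\right)^{2} - -10\right) = 12 \left(5 + 12^{2} + 5 \cdot 12\right) + 119 \left(\left(-3 + 2 \left(-2\right)\right)^{2} - -10\right) = 12 \left(5 + 144 + 60\right) + 119 \left(\left(-3 - 4\right)^{2} + 10\right) = 12 \cdot 209 + 119 \left(\left(-7\right)^{2} + 10\right) = 2508 + 119 \left(49 + 10\right) = 2508 + 119 \cdot 59 = 2508 + 7021 = 9529$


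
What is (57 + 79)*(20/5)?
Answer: 544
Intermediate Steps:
(57 + 79)*(20/5) = 136*(20*(⅕)) = 136*4 = 544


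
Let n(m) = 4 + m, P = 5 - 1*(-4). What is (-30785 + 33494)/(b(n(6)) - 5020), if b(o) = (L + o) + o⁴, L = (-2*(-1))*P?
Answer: 2709/5008 ≈ 0.54093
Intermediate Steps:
P = 9 (P = 5 + 4 = 9)
L = 18 (L = -2*(-1)*9 = 2*9 = 18)
b(o) = 18 + o + o⁴ (b(o) = (18 + o) + o⁴ = 18 + o + o⁴)
(-30785 + 33494)/(b(n(6)) - 5020) = (-30785 + 33494)/((18 + (4 + 6) + (4 + 6)⁴) - 5020) = 2709/((18 + 10 + 10⁴) - 5020) = 2709/((18 + 10 + 10000) - 5020) = 2709/(10028 - 5020) = 2709/5008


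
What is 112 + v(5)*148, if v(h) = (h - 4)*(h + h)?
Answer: 1592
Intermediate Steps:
v(h) = 2*h*(-4 + h) (v(h) = (-4 + h)*(2*h) = 2*h*(-4 + h))
112 + v(5)*148 = 112 + (2*5*(-4 + 5))*148 = 112 + (2*5*1)*148 = 112 + 10*148 = 112 + 1480 = 1592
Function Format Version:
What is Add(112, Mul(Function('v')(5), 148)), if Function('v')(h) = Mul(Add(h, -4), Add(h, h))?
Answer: 1592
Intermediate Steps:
Function('v')(h) = Mul(2, h, Add(-4, h)) (Function('v')(h) = Mul(Add(-4, h), Mul(2, h)) = Mul(2, h, Add(-4, h)))
Add(112, Mul(Function('v')(5), 148)) = Add(112, Mul(Mul(2, 5, Add(-4, 5)), 148)) = Add(112, Mul(Mul(2, 5, 1), 148)) = Add(112, Mul(10, 148)) = Add(112, 1480) = 1592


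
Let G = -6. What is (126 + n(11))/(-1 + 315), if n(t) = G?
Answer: 60/157 ≈ 0.38217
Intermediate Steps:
n(t) = -6
(126 + n(11))/(-1 + 315) = (126 - 6)/(-1 + 315) = 120/314 = 120*(1/314) = 60/157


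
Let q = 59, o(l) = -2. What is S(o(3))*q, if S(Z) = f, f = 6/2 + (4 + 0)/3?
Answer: 767/3 ≈ 255.67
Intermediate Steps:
f = 13/3 (f = 6*(½) + 4*(⅓) = 3 + 4/3 = 13/3 ≈ 4.3333)
S(Z) = 13/3
S(o(3))*q = (13/3)*59 = 767/3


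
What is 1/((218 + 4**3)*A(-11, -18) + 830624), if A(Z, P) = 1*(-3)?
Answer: 1/829778 ≈ 1.2051e-6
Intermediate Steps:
A(Z, P) = -3
1/((218 + 4**3)*A(-11, -18) + 830624) = 1/((218 + 4**3)*(-3) + 830624) = 1/((218 + 64)*(-3) + 830624) = 1/(282*(-3) + 830624) = 1/(-846 + 830624) = 1/829778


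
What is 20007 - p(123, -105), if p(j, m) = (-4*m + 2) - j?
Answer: 19708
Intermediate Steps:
p(j, m) = 2 - j - 4*m (p(j, m) = (2 - 4*m) - j = 2 - j - 4*m)
20007 - p(123, -105) = 20007 - (2 - 1*123 - 4*(-105)) = 20007 - (2 - 123 + 420) = 20007 - 1*299 = 20007 - 299 = 19708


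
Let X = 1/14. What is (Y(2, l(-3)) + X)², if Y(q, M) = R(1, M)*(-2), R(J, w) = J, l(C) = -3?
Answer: 729/196 ≈ 3.7194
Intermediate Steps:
X = 1/14 ≈ 0.071429
Y(q, M) = -2 (Y(q, M) = 1*(-2) = -2)
(Y(2, l(-3)) + X)² = (-2 + 1/14)² = (-27/14)² = 729/196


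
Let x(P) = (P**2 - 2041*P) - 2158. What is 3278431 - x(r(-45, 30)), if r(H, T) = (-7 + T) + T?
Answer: 3385953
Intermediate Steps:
r(H, T) = -7 + 2*T
x(P) = -2158 + P**2 - 2041*P
3278431 - x(r(-45, 30)) = 3278431 - (-2158 + (-7 + 2*30)**2 - 2041*(-7 + 2*30)) = 3278431 - (-2158 + (-7 + 60)**2 - 2041*(-7 + 60)) = 3278431 - (-2158 + 53**2 - 2041*53) = 3278431 - (-2158 + 2809 - 108173) = 3278431 - 1*(-107522) = 3278431 + 107522 = 3385953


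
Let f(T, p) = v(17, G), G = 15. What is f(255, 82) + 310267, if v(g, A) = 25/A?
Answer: 930806/3 ≈ 3.1027e+5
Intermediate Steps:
f(T, p) = 5/3 (f(T, p) = 25/15 = 25*(1/15) = 5/3)
f(255, 82) + 310267 = 5/3 + 310267 = 930806/3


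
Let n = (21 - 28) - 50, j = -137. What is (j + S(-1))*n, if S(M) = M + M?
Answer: 7923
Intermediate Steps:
S(M) = 2*M
n = -57 (n = -7 - 50 = -57)
(j + S(-1))*n = (-137 + 2*(-1))*(-57) = (-137 - 2)*(-57) = -139*(-57) = 7923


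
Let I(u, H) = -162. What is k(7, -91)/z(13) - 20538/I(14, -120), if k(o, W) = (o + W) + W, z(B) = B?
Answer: 13258/117 ≈ 113.32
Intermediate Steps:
k(o, W) = o + 2*W (k(o, W) = (W + o) + W = o + 2*W)
k(7, -91)/z(13) - 20538/I(14, -120) = (7 + 2*(-91))/13 - 20538/(-162) = (7 - 182)*(1/13) - 20538*(-1/162) = -175*1/13 + 1141/9 = -175/13 + 1141/9 = 13258/117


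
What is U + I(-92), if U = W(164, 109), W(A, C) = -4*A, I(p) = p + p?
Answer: -840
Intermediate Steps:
I(p) = 2*p
U = -656 (U = -4*164 = -656)
U + I(-92) = -656 + 2*(-92) = -656 - 184 = -840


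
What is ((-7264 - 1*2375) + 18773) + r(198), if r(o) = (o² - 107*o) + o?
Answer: 27350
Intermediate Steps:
r(o) = o² - 106*o
((-7264 - 1*2375) + 18773) + r(198) = ((-7264 - 1*2375) + 18773) + 198*(-106 + 198) = ((-7264 - 2375) + 18773) + 198*92 = (-9639 + 18773) + 18216 = 9134 + 18216 = 27350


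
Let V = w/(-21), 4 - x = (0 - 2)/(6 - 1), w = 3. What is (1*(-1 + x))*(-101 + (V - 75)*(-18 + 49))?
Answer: -289221/35 ≈ -8263.5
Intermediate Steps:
x = 22/5 (x = 4 - (0 - 2)/(6 - 1) = 4 - (-2)/5 = 4 - 1*(-⅖) = 4 + ⅖ = 22/5 ≈ 4.4000)
V = -⅐ (V = 3/(-21) = 3*(-1/21) = -⅐ ≈ -0.14286)
(1*(-1 + x))*(-101 + (V - 75)*(-18 + 49)) = (1*(-1 + 22/5))*(-101 + (-⅐ - 75)*(-18 + 49)) = (1*(17/5))*(-101 - 526/7*31) = 17*(-101 - 16306/7)/5 = (17/5)*(-17013/7) = -289221/35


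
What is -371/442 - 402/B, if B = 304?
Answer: -72617/33592 ≈ -2.1617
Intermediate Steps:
-371/442 - 402/B = -371/442 - 402/304 = -371*1/442 - 402*1/304 = -371/442 - 201/152 = -72617/33592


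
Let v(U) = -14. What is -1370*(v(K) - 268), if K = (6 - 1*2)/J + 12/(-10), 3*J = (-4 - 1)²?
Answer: 386340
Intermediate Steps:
J = 25/3 (J = (-4 - 1)²/3 = (⅓)*(-5)² = (⅓)*25 = 25/3 ≈ 8.3333)
K = -18/25 (K = (6 - 1*2)/(25/3) + 12/(-10) = (6 - 2)*(3/25) + 12*(-⅒) = 4*(3/25) - 6/5 = 12/25 - 6/5 = -18/25 ≈ -0.72000)
-1370*(v(K) - 268) = -1370*(-14 - 268) = -1370*(-282) = 386340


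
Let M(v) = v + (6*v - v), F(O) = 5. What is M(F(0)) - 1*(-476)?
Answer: 506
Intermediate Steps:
M(v) = 6*v (M(v) = v + 5*v = 6*v)
M(F(0)) - 1*(-476) = 6*5 - 1*(-476) = 30 + 476 = 506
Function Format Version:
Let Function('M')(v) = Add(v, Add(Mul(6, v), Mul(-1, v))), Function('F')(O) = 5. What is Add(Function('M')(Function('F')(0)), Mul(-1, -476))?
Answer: 506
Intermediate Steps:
Function('M')(v) = Mul(6, v) (Function('M')(v) = Add(v, Mul(5, v)) = Mul(6, v))
Add(Function('M')(Function('F')(0)), Mul(-1, -476)) = Add(Mul(6, 5), Mul(-1, -476)) = Add(30, 476) = 506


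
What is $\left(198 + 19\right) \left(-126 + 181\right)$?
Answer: $11935$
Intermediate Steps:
$\left(198 + 19\right) \left(-126 + 181\right) = 217 \cdot 55 = 11935$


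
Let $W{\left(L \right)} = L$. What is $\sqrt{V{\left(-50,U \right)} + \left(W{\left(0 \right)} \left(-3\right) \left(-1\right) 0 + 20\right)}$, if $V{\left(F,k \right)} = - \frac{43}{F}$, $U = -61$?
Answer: $\frac{\sqrt{2086}}{10} \approx 4.5673$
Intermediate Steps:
$\sqrt{V{\left(-50,U \right)} + \left(W{\left(0 \right)} \left(-3\right) \left(-1\right) 0 + 20\right)} = \sqrt{- \frac{43}{-50} + \left(0 \left(-3\right) \left(-1\right) 0 + 20\right)} = \sqrt{\left(-43\right) \left(- \frac{1}{50}\right) + \left(0 \cdot 3 \cdot 0 + 20\right)} = \sqrt{\frac{43}{50} + \left(0 \cdot 0 + 20\right)} = \sqrt{\frac{43}{50} + \left(0 + 20\right)} = \sqrt{\frac{43}{50} + 20} = \sqrt{\frac{1043}{50}} = \frac{\sqrt{2086}}{10}$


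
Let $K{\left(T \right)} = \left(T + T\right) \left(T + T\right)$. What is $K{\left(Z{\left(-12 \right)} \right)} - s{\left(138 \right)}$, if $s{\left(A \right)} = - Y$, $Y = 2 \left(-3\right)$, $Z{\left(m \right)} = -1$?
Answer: $-2$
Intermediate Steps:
$Y = -6$
$K{\left(T \right)} = 4 T^{2}$ ($K{\left(T \right)} = 2 T 2 T = 4 T^{2}$)
$s{\left(A \right)} = 6$ ($s{\left(A \right)} = \left(-1\right) \left(-6\right) = 6$)
$K{\left(Z{\left(-12 \right)} \right)} - s{\left(138 \right)} = 4 \left(-1\right)^{2} - 6 = 4 \cdot 1 - 6 = 4 - 6 = -2$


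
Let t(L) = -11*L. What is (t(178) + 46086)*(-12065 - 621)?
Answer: -559807808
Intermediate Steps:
(t(178) + 46086)*(-12065 - 621) = (-11*178 + 46086)*(-12065 - 621) = (-1958 + 46086)*(-12686) = 44128*(-12686) = -559807808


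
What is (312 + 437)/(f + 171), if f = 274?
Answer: 749/445 ≈ 1.6831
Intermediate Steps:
(312 + 437)/(f + 171) = (312 + 437)/(274 + 171) = 749/445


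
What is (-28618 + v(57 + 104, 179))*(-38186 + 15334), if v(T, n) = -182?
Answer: 658137600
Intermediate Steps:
(-28618 + v(57 + 104, 179))*(-38186 + 15334) = (-28618 - 182)*(-38186 + 15334) = -28800*(-22852) = 658137600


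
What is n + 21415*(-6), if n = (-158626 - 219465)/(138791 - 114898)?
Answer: -3070389661/23893 ≈ -1.2851e+5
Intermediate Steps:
n = -378091/23893 ≈ -15.824
n + 21415*(-6) = -378091/23893 + 21415*(-6) = -378091/23893 - 128490 = -3070389661/23893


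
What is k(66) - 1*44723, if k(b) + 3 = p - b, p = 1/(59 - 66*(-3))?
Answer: -11511543/257 ≈ -44792.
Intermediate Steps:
p = 1/257 (p = 1/(59 + 198) = 1/257 ≈ 0.0038911)
k(b) = -770/257 - b (k(b) = -3 + (1/257 - b) = -770/257 - b)
k(66) - 1*44723 = (-770/257 - 1*66) - 1*44723 = (-770/257 - 66) - 44723 = -17732/257 - 44723 = -11511543/257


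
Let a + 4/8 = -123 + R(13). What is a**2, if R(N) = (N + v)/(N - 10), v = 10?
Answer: 483025/36 ≈ 13417.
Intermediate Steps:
R(N) = (10 + N)/(-10 + N) (R(N) = (N + 10)/(N - 10) = (10 + N)/(-10 + N))
a = -695/6 (a = -1/2 + (-123 + (10 + 13)/(-10 + 13)) = -1/2 + (-123 + 23/3) = -1/2 - 346/3 = -695/6 ≈ -115.83)
a**2 = (-695/6)**2 = 483025/36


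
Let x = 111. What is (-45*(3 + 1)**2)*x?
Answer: -79920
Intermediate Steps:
(-45*(3 + 1)**2)*x = -45*(3 + 1)**2*111 = -45*4**2*111 = -45*16*111 = -720*111 = -79920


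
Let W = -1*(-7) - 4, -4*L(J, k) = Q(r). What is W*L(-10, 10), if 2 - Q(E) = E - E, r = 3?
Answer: -3/2 ≈ -1.5000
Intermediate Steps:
Q(E) = 2 (Q(E) = 2 - (E - E) = 2 - 1*0 = 2 + 0 = 2)
L(J, k) = -½ (L(J, k) = -¼*2 = -½)
W = 3 (W = 7 - 4 = 3)
W*L(-10, 10) = 3*(-½) = -3/2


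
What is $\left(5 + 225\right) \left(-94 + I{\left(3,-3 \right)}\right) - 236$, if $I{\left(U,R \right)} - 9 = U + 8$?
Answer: $-17256$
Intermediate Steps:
$I{\left(U,R \right)} = 17 + U$ ($I{\left(U,R \right)} = 9 + \left(U + 8\right) = 9 + \left(8 + U\right) = 17 + U$)
$\left(5 + 225\right) \left(-94 + I{\left(3,-3 \right)}\right) - 236 = \left(5 + 225\right) \left(-94 + \left(17 + 3\right)\right) - 236 = 230 \left(-94 + 20\right) - 236 = 230 \left(-74\right) - 236 = -17020 - 236 = -17256$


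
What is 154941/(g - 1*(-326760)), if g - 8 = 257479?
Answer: 51647/194749 ≈ 0.26520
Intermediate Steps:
g = 257487 (g = 8 + 257479 = 257487)
154941/(g - 1*(-326760)) = 154941/(257487 - 1*(-326760)) = 154941/(257487 + 326760) = 154941/584247 = 154941*(1/584247) = 51647/194749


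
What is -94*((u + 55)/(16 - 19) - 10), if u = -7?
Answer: 2444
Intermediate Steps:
-94*((u + 55)/(16 - 19) - 10) = -94*((-7 + 55)/(16 - 19) - 10) = -94*(48/(-3) - 10) = -94*(48*(-1/3) - 10) = -94*(-16 - 10) = -94*(-26) = 2444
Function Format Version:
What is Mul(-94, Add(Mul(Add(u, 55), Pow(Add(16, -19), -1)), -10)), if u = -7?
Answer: 2444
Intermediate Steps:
Mul(-94, Add(Mul(Add(u, 55), Pow(Add(16, -19), -1)), -10)) = Mul(-94, Add(Mul(Add(-7, 55), Pow(Add(16, -19), -1)), -10)) = Mul(-94, Add(Mul(48, Pow(-3, -1)), -10)) = Mul(-94, Add(Mul(48, Rational(-1, 3)), -10)) = Mul(-94, Add(-16, -10)) = Mul(-94, -26) = 2444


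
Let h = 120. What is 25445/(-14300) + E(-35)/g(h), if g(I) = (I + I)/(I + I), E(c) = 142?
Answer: 401031/2860 ≈ 140.22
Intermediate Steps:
g(I) = 1 (g(I) = (2*I)/((2*I)) = (2*I)*(1/(2*I)) = 1)
25445/(-14300) + E(-35)/g(h) = 25445/(-14300) + 142/1 = 25445*(-1/14300) + 142*1 = -5089/2860 + 142 = 401031/2860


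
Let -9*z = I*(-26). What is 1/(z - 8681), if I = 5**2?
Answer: -9/77479 ≈ -0.00011616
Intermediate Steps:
I = 25
z = 650/9 (z = -25*(-26)/9 = -1/9*(-650) = 650/9 ≈ 72.222)
1/(z - 8681) = 1/(650/9 - 8681) = 1/(-77479/9) = -9/77479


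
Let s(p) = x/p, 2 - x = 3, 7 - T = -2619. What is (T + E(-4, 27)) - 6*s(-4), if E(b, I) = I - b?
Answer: 5311/2 ≈ 2655.5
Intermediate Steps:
T = 2626 (T = 7 - 1*(-2619) = 7 + 2619 = 2626)
x = -1 (x = 2 - 1*3 = 2 - 3 = -1)
s(p) = -1/p
(T + E(-4, 27)) - 6*s(-4) = (2626 + (27 - 1*(-4))) - (-6)/(-4) = (2626 + (27 + 4)) - (-6)*(-1)/4 = (2626 + 31) - 6*1/4 = 2657 - 3/2 = 5311/2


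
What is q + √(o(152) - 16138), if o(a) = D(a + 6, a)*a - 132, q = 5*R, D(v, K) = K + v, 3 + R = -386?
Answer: -1945 + 5*√1234 ≈ -1769.4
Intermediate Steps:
R = -389 (R = -3 - 386 = -389)
q = -1945 (q = 5*(-389) = -1945)
o(a) = -132 + a*(6 + 2*a) (o(a) = (a + (a + 6))*a - 132 = (a + (6 + a))*a - 132 = (6 + 2*a)*a - 132 = a*(6 + 2*a) - 132 = -132 + a*(6 + 2*a))
q + √(o(152) - 16138) = -1945 + √((-132 + 2*152*(3 + 152)) - 16138) = -1945 + √((-132 + 2*152*155) - 16138) = -1945 + √((-132 + 47120) - 16138) = -1945 + √(46988 - 16138) = -1945 + √30850 = -1945 + 5*√1234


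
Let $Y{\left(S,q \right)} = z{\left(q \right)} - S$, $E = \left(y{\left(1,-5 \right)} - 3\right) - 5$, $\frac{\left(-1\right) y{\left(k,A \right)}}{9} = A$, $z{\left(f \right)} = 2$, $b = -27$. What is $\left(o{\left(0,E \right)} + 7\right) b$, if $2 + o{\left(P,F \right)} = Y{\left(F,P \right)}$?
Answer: $810$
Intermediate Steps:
$y{\left(k,A \right)} = - 9 A$
$E = 37$ ($E = \left(\left(-9\right) \left(-5\right) - 3\right) - 5 = \left(45 - 3\right) - 5 = 42 - 5 = 37$)
$Y{\left(S,q \right)} = 2 - S$
$o{\left(P,F \right)} = - F$ ($o{\left(P,F \right)} = -2 - \left(-2 + F\right) = - F$)
$\left(o{\left(0,E \right)} + 7\right) b = \left(\left(-1\right) 37 + 7\right) \left(-27\right) = \left(-37 + 7\right) \left(-27\right) = \left(-30\right) \left(-27\right) = 810$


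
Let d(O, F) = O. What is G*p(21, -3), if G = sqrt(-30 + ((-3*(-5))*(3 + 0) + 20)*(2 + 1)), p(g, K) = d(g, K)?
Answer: 21*sqrt(165) ≈ 269.75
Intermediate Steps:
p(g, K) = g
G = sqrt(165) (G = sqrt(-30 + (15*3 + 20)*3) = sqrt(-30 + (45 + 20)*3) = sqrt(-30 + 65*3) = sqrt(-30 + 195) = sqrt(165) ≈ 12.845)
G*p(21, -3) = sqrt(165)*21 = 21*sqrt(165)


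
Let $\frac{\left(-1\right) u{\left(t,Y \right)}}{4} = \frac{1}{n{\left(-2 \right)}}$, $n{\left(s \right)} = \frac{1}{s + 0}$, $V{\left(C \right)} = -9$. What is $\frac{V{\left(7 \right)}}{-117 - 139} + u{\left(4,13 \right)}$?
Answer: $\frac{2057}{256} \approx 8.0352$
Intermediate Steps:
$n{\left(s \right)} = \frac{1}{s}$
$u{\left(t,Y \right)} = 8$ ($u{\left(t,Y \right)} = - \frac{4}{\frac{1}{-2}} = - \frac{4}{- \frac{1}{2}} = \left(-4\right) \left(-2\right) = 8$)
$\frac{V{\left(7 \right)}}{-117 - 139} + u{\left(4,13 \right)} = - \frac{9}{-117 - 139} + 8 = - \frac{9}{-256} + 8 = \left(-9\right) \left(- \frac{1}{256}\right) + 8 = \frac{9}{256} + 8 = \frac{2057}{256}$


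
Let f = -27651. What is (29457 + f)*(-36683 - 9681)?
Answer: -83733384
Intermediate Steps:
(29457 + f)*(-36683 - 9681) = (29457 - 27651)*(-36683 - 9681) = 1806*(-46364) = -83733384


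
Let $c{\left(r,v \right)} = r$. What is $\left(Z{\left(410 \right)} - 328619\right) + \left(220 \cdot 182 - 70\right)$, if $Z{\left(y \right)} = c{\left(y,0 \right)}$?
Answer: $-288239$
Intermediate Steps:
$Z{\left(y \right)} = y$
$\left(Z{\left(410 \right)} - 328619\right) + \left(220 \cdot 182 - 70\right) = \left(410 - 328619\right) + \left(220 \cdot 182 - 70\right) = -328209 + \left(40040 - 70\right) = -328209 + 39970 = -288239$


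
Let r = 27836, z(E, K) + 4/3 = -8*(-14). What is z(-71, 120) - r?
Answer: -83176/3 ≈ -27725.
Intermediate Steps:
z(E, K) = 332/3 (z(E, K) = -4/3 - 8*(-14) = -4/3 + 112 = 332/3)
z(-71, 120) - r = 332/3 - 1*27836 = 332/3 - 27836 = -83176/3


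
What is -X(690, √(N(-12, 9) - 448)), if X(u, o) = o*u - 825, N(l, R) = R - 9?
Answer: 825 - 5520*I*√7 ≈ 825.0 - 14605.0*I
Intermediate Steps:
N(l, R) = -9 + R
X(u, o) = -825 + o*u
-X(690, √(N(-12, 9) - 448)) = -(-825 + √((-9 + 9) - 448)*690) = -(-825 + √(0 - 448)*690) = -(-825 + √(-448)*690) = -(-825 + (8*I*√7)*690) = -(-825 + 5520*I*√7) = 825 - 5520*I*√7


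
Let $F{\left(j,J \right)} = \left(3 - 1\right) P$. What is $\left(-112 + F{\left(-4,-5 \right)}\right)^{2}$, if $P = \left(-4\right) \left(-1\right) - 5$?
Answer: $12996$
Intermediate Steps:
$P = -1$ ($P = 4 - 5 = -1$)
$F{\left(j,J \right)} = -2$ ($F{\left(j,J \right)} = \left(3 - 1\right) \left(-1\right) = 2 \left(-1\right) = -2$)
$\left(-112 + F{\left(-4,-5 \right)}\right)^{2} = \left(-112 - 2\right)^{2} = \left(-114\right)^{2} = 12996$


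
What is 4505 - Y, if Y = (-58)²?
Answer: 1141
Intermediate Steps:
Y = 3364
4505 - Y = 4505 - 1*3364 = 4505 - 3364 = 1141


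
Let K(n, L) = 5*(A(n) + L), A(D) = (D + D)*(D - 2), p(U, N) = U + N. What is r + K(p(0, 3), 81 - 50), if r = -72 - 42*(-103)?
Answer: 4439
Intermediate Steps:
p(U, N) = N + U
A(D) = 2*D*(-2 + D) (A(D) = (2*D)*(-2 + D) = 2*D*(-2 + D))
K(n, L) = 5*L + 10*n*(-2 + n) (K(n, L) = 5*(2*n*(-2 + n) + L) = 5*(L + 2*n*(-2 + n)) = 5*L + 10*n*(-2 + n))
r = 4254 (r = -72 + 4326 = 4254)
r + K(p(0, 3), 81 - 50) = 4254 + (5*(81 - 50) + 10*(3 + 0)*(-2 + (3 + 0))) = 4254 + (5*31 + 10*3*(-2 + 3)) = 4254 + (155 + 10*3*1) = 4254 + (155 + 30) = 4254 + 185 = 4439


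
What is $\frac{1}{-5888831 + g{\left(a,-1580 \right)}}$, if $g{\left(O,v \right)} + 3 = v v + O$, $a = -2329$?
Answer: $- \frac{1}{3394763} \approx -2.9457 \cdot 10^{-7}$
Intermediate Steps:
$g{\left(O,v \right)} = -3 + O + v^{2}$ ($g{\left(O,v \right)} = -3 + \left(v v + O\right) = -3 + \left(v^{2} + O\right) = -3 + \left(O + v^{2}\right) = -3 + O + v^{2}$)
$\frac{1}{-5888831 + g{\left(a,-1580 \right)}} = \frac{1}{-5888831 - \left(2332 - 2496400\right)} = \frac{1}{-5888831 - -2494068} = \frac{1}{-5888831 + 2494068} = \frac{1}{-3394763} = - \frac{1}{3394763}$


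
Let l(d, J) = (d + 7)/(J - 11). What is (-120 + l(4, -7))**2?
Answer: 4713241/324 ≈ 14547.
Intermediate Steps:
l(d, J) = (7 + d)/(-11 + J)
(-120 + l(4, -7))**2 = (-120 + (7 + 4)/(-11 - 7))**2 = (-120 + 11/(-18))**2 = (-120 - 1/18*11)**2 = (-120 - 11/18)**2 = (-2171/18)**2 = 4713241/324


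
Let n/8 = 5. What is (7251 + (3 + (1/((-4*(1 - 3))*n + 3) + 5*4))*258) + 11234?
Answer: 7887595/323 ≈ 24420.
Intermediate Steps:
n = 40 (n = 8*5 = 40)
(7251 + (3 + (1/((-4*(1 - 3))*n + 3) + 5*4))*258) + 11234 = (7251 + (3 + (1/(-4*(1 - 3)*40 + 3) + 5*4))*258) + 11234 = (7251 + (3 + (1/(-4*(-2)*40 + 3) + 20))*258) + 11234 = (7251 + (3 + (1/(8*40 + 3) + 20))*258) + 11234 = (7251 + (3 + (1/(320 + 3) + 20))*258) + 11234 = (7251 + (3 + (1/323 + 20))*258) + 11234 = (7251 + (3 + 6461/323)*258) + 11234 = (7251 + (7430/323)*258) + 11234 = (7251 + 1916940/323) + 11234 = 4259013/323 + 11234 = 7887595/323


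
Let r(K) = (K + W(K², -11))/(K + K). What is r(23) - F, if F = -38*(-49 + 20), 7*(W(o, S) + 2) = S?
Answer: -177354/161 ≈ -1101.6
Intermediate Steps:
W(o, S) = -2 + S/7
r(K) = (-25/7 + K)/(2*K) (r(K) = (K + (-2 + (⅐)*(-11)))/(K + K) = (K + (-2 - 11/7))/((2*K)) = (K - 25/7)*(1/(2*K)) = (-25/7 + K)*(1/(2*K)) = (-25/7 + K)/(2*K))
F = 1102 (F = -38*(-29) = 1102)
r(23) - F = (1/14)*(-25 + 7*23)/23 - 1*1102 = (1/14)*(1/23)*(-25 + 161) - 1102 = (1/14)*(1/23)*136 - 1102 = 68/161 - 1102 = -177354/161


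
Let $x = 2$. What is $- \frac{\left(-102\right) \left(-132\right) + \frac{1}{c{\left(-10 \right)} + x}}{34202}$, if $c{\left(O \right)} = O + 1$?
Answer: $- \frac{94247}{239414} \approx -0.39366$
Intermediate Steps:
$c{\left(O \right)} = 1 + O$
$- \frac{\left(-102\right) \left(-132\right) + \frac{1}{c{\left(-10 \right)} + x}}{34202} = - \frac{\left(-102\right) \left(-132\right) + \frac{1}{\left(1 - 10\right) + 2}}{34202} = - \frac{13464 + \frac{1}{-9 + 2}}{34202} = - \frac{13464 + \frac{1}{-7}}{34202} = - \frac{13464 - \frac{1}{7}}{34202} = - \frac{94247}{7 \cdot 34202} = \left(-1\right) \frac{94247}{239414} = - \frac{94247}{239414}$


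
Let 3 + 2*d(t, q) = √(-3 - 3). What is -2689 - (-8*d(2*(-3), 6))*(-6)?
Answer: -2617 - 24*I*√6 ≈ -2617.0 - 58.788*I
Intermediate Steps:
d(t, q) = -3/2 + I*√6/2 (d(t, q) = -3/2 + √(-3 - 3)/2 = -3/2 + √(-6)/2 = -3/2 + (I*√6)/2 = -3/2 + I*√6/2)
-2689 - (-8*d(2*(-3), 6))*(-6) = -2689 - (-8*(-3/2 + I*√6/2))*(-6) = -2689 - (12 - 4*I*√6)*(-6) = -2689 - (-72 + 24*I*√6) = -2689 + (72 - 24*I*√6) = -2617 - 24*I*√6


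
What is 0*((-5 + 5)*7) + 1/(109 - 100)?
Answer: ⅑ ≈ 0.11111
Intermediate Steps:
0*((-5 + 5)*7) + 1/(109 - 100) = 0*(0*7) + 1/9 = 0*0 + ⅑ = 0 + ⅑ = ⅑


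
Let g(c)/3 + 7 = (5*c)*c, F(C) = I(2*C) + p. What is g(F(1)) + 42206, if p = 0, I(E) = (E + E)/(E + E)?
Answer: 42200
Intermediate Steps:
I(E) = 1 (I(E) = (2*E)/((2*E)) = (2*E)*(1/(2*E)) = 1)
F(C) = 1 (F(C) = 1 + 0 = 1)
g(c) = -21 + 15*c² (g(c) = -21 + 3*((5*c)*c) = -21 + 3*(5*c²) = -21 + 15*c²)
g(F(1)) + 42206 = (-21 + 15*1²) + 42206 = (-21 + 15*1) + 42206 = (-21 + 15) + 42206 = -6 + 42206 = 42200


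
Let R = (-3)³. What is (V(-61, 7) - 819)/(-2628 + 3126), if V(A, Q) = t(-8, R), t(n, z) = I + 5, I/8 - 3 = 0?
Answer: -395/249 ≈ -1.5863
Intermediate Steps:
I = 24 (I = 24 + 8*0 = 24 + 0 = 24)
R = -27
t(n, z) = 29 (t(n, z) = 24 + 5 = 29)
V(A, Q) = 29
(V(-61, 7) - 819)/(-2628 + 3126) = (29 - 819)/(-2628 + 3126) = -790/498 = -790*1/498 = -395/249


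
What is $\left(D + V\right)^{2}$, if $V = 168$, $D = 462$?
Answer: $396900$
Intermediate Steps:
$\left(D + V\right)^{2} = \left(462 + 168\right)^{2} = 630^{2} = 396900$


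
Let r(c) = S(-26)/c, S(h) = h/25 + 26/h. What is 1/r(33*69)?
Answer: -18975/17 ≈ -1116.2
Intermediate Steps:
S(h) = 26/h + h/25 (S(h) = h*(1/25) + 26/h = h/25 + 26/h = 26/h + h/25)
r(c) = -51/(25*c) (r(c) = (26/(-26) + (1/25)*(-26))/c = (26*(-1/26) - 26/25)/c = (-1 - 26/25)/c = -51/(25*c))
1/r(33*69) = 1/(-51/(25*(33*69))) = 1/(-51/25/2277) = 1/(-51/25*1/2277) = 1/(-17/18975) = -18975/17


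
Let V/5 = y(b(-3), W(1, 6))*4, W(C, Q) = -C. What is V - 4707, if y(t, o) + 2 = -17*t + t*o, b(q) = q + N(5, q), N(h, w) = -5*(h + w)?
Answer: -67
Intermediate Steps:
N(h, w) = -5*h - 5*w
b(q) = -25 - 4*q (b(q) = q + (-5*5 - 5*q) = q + (-25 - 5*q) = -25 - 4*q)
y(t, o) = -2 - 17*t + o*t (y(t, o) = -2 + (-17*t + t*o) = -2 + (-17*t + o*t) = -2 - 17*t + o*t)
V = 4640 (V = 5*((-2 - 17*(-25 - 4*(-3)) + (-1*1)*(-25 - 4*(-3)))*4) = 5*((-2 - 17*(-25 + 12) - (-25 + 12))*4) = 5*((-2 - 17*(-13) - 1*(-13))*4) = 5*((-2 + 221 + 13)*4) = 5*(232*4) = 5*928 = 4640)
V - 4707 = 4640 - 4707 = -67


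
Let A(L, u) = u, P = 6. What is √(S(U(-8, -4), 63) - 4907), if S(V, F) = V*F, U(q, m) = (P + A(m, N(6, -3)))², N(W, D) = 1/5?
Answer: 14*I*√317/5 ≈ 49.853*I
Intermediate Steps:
N(W, D) = ⅕ (N(W, D) = 1*(⅕) = ⅕)
U(q, m) = 961/25 (U(q, m) = (6 + ⅕)² = (31/5)² = 961/25)
S(V, F) = F*V
√(S(U(-8, -4), 63) - 4907) = √(63*(961/25) - 4907) = √(60543/25 - 4907) = √(-62132/25) = 14*I*√317/5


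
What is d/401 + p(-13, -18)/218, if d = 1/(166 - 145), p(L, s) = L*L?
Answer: 1423367/1835778 ≈ 0.77535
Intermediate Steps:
p(L, s) = L**2
d = 1/21 ≈ 0.047619
d/401 + p(-13, -18)/218 = (1/21)/401 + (-13)**2/218 = (1/21)*(1/401) + 169*(1/218) = 1/8421 + 169/218 = 1423367/1835778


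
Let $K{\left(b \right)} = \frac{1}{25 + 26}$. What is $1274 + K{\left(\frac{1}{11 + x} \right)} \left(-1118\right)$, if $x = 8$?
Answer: $\frac{63856}{51} \approx 1252.1$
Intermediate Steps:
$K{\left(b \right)} = \frac{1}{51}$
$1274 + K{\left(\frac{1}{11 + x} \right)} \left(-1118\right) = 1274 + \frac{1}{51} \left(-1118\right) = 1274 - \frac{1118}{51} = \frac{63856}{51}$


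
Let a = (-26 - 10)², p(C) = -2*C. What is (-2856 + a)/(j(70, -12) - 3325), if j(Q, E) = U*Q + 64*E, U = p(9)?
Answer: 1560/5353 ≈ 0.29143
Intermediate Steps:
U = -18 (U = -2*9 = -18)
a = 1296 (a = (-36)² = 1296)
j(Q, E) = -18*Q + 64*E
(-2856 + a)/(j(70, -12) - 3325) = (-2856 + 1296)/((-18*70 + 64*(-12)) - 3325) = -1560/((-1260 - 768) - 3325) = -1560/(-2028 - 3325) = -1560/(-5353) = -1560*(-1/5353) = 1560/5353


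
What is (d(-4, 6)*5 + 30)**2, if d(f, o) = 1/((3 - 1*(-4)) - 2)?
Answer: 961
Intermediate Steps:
d(f, o) = 1/5 (d(f, o) = 1/((3 + 4) - 2) = 1/(7 - 2) = 1/5)
(d(-4, 6)*5 + 30)**2 = ((1/5)*5 + 30)**2 = (1 + 30)**2 = 31**2 = 961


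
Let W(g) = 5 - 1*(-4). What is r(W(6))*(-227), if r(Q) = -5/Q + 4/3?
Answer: -1589/9 ≈ -176.56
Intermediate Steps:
W(g) = 9 (W(g) = 5 + 4 = 9)
r(Q) = 4/3 - 5/Q (r(Q) = -5/Q + 4*(⅓) = -5/Q + 4/3 = 4/3 - 5/Q)
r(W(6))*(-227) = (4/3 - 5/9)*(-227) = (7/9)*(-227) = -1589/9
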